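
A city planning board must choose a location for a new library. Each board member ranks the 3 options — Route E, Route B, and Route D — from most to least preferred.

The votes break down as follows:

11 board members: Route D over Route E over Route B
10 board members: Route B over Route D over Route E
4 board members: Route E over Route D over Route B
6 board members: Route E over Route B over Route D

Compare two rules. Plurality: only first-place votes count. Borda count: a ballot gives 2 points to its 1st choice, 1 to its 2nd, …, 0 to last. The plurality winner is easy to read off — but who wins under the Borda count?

Route D

Plurality first-place counts: Route E 10, Route B 10, Route D 11 → Route D.
Borda totals: Route E 31, Route B 26, Route D 36 → Route D.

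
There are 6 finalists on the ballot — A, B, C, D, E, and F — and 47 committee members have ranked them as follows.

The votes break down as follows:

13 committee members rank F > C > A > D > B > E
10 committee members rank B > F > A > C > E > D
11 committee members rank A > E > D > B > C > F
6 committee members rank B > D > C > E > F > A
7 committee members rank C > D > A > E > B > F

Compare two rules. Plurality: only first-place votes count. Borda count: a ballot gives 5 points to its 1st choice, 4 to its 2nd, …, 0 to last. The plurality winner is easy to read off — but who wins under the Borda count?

Plurality first-place counts: A 11, B 16, C 7, D 0, E 0, F 13 → B.
Borda totals: A 145, B 122, C 136, D 111, E 80, F 111 → A.

A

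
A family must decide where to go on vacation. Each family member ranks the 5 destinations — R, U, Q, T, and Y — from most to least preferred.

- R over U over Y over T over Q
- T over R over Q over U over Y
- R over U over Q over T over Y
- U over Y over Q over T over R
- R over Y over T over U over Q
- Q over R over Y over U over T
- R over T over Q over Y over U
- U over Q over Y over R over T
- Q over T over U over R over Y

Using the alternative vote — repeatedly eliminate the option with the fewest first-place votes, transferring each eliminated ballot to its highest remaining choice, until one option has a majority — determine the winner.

Round 1: R 4, U 2, Q 2, T 1, Y 0. Y has the fewest and is eliminated.
Round 2: R 4, U 2, Q 2, T 1. T has the fewest and is eliminated.
Round 3: R 5, U 2, Q 2. R has a majority.

R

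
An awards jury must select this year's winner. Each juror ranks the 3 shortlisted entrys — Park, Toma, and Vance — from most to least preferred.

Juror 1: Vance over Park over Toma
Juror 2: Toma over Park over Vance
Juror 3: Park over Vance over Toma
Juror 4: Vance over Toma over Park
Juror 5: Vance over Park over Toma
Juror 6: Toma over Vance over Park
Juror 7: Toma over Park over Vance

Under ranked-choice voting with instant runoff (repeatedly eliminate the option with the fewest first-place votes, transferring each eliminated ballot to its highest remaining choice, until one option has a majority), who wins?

Round 1: Toma 3, Vance 3, Park 1. Park has the fewest and is eliminated.
Round 2: Vance 4, Toma 3. Vance has a majority.

Vance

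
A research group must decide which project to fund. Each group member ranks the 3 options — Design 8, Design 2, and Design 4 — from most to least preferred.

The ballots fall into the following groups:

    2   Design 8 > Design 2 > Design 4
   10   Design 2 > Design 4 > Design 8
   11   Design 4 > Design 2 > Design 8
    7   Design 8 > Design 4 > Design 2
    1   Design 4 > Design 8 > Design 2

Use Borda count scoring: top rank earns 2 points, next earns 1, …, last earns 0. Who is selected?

Borda scores:
  Design 8: 2·2 + 10·0 + 11·0 + 7·2 + 1 = 19
  Design 2: 2·1 + 10·2 + 11·1 + 7·0 + 0 = 33
  Design 4: 2·0 + 10·1 + 11·2 + 7·1 + 2 = 41
Design 4 has the highest total.

Design 4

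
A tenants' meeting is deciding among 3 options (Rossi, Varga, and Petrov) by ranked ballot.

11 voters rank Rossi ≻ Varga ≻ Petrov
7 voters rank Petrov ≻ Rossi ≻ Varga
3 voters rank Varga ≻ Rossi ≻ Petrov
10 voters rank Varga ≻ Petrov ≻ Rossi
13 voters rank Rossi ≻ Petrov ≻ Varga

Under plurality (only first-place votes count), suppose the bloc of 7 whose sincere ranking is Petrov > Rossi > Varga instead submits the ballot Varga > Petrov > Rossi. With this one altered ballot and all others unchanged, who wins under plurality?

First-place totals with the altered ballot: Rossi 24, Varga 20, Petrov 0.
The winner is unchanged: still Rossi.

Rossi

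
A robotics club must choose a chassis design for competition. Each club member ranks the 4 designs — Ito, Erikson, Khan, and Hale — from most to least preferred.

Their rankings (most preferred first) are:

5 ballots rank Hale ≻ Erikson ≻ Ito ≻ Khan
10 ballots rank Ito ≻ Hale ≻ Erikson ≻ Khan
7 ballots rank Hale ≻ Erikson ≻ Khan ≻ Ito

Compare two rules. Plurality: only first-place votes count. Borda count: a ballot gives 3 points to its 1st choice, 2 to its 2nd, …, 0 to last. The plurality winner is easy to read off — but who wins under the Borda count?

Plurality first-place counts: Ito 10, Erikson 0, Khan 0, Hale 12 → Hale.
Borda totals: Ito 35, Erikson 34, Khan 7, Hale 56 → Hale.

Hale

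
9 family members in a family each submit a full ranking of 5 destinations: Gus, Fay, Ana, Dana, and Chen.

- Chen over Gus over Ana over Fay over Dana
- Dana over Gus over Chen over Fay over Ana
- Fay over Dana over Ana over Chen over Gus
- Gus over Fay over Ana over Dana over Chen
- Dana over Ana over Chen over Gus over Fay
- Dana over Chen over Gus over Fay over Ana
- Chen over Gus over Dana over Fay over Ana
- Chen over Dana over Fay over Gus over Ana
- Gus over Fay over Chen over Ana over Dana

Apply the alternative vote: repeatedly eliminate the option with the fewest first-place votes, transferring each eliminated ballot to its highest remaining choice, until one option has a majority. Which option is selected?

Round 1: Dana 3, Chen 3, Gus 2, Fay 1, Ana 0. Ana has the fewest and is eliminated.
Round 2: Dana 3, Chen 3, Gus 2, Fay 1. Fay has the fewest and is eliminated.
Round 3: Dana 4, Chen 3, Gus 2. Gus has the fewest and is eliminated.
Round 4: Dana 5, Chen 4. Dana has a majority.

Dana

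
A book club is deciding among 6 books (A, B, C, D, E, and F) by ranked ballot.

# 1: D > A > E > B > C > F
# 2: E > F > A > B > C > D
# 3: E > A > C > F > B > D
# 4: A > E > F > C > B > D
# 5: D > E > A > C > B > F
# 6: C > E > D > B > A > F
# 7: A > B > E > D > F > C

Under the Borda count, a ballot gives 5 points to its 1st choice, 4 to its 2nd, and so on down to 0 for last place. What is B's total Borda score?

Borda scores:
  A: 4 + 3 + 4 + 5 + 3 + 1 + 5 = 25
  B: 2 + 2 + 1 + 1 + 1 + 2 + 4 = 13
  C: 1 + 1 + 3 + 2 + 2 + 5 + 0 = 14
  D: 5 + 0 + 0 + 0 + 5 + 3 + 2 = 15
  E: 3 + 5 + 5 + 4 + 4 + 4 + 3 = 28
  F: 0 + 4 + 2 + 3 + 0 + 0 + 1 = 10

13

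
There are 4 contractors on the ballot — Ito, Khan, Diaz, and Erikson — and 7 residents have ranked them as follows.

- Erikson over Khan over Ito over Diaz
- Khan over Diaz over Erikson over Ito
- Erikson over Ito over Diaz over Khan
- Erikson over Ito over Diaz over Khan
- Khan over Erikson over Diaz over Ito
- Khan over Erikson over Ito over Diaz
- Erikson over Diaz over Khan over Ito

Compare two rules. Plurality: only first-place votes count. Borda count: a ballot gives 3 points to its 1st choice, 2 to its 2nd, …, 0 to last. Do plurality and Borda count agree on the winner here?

Yes

Plurality first-place counts: Ito 0, Khan 3, Diaz 0, Erikson 4 → Erikson.
Borda totals: Ito 6, Khan 12, Diaz 7, Erikson 17 → Erikson.
The two rules agree on Erikson.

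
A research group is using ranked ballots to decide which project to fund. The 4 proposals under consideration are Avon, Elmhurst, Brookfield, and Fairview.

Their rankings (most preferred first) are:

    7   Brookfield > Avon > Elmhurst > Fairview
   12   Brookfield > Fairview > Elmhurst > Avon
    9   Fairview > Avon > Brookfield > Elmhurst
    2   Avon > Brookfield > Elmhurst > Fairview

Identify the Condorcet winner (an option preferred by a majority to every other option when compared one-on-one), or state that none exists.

Head-to-head results (30 voters total):
Avon vs Elmhurst: Avon wins 18–12.
Avon vs Brookfield: Brookfield wins 19–11.
Avon vs Fairview: Fairview wins 21–9.
Elmhurst vs Brookfield: Brookfield wins 30–0.
Elmhurst vs Fairview: Fairview wins 21–9.
Brookfield vs Fairview: Brookfield wins 21–9.
Brookfield beats each rival — Avon (19–11), Elmhurst (30–0), Fairview (21–9) — so Brookfield is the Condorcet winner.

Brookfield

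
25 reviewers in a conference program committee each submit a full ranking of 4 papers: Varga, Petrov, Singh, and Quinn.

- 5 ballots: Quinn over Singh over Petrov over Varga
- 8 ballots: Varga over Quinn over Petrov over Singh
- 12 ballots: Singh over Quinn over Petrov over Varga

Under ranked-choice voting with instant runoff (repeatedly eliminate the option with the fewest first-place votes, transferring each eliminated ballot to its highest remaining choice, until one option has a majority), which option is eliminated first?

Round 1: Singh 12, Varga 8, Quinn 5, Petrov 0. Petrov has the fewest and is eliminated.
Round 2: Singh 12, Varga 8, Quinn 5. Quinn has the fewest and is eliminated.
Round 3: Singh 17, Varga 8. Singh has a majority.

Petrov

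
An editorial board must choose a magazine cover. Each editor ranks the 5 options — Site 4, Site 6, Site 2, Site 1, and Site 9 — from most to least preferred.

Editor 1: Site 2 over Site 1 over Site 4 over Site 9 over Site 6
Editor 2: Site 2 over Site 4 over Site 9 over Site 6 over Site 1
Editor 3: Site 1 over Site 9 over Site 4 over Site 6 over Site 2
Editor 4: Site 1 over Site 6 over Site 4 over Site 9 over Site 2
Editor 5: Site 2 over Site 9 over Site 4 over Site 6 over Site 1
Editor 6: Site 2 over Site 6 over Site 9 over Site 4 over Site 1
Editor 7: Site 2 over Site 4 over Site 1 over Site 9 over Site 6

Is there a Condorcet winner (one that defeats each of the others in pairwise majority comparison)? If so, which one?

Head-to-head results (7 voters total):
Site 4 vs Site 6: Site 4 wins 5–2.
Site 4 vs Site 2: Site 2 wins 5–2.
Site 4 vs Site 1: Site 4 wins 4–3.
Site 4 vs Site 9: Site 4 wins 4–3.
Site 6 vs Site 2: Site 2 wins 5–2.
Site 6 vs Site 1: Site 1 wins 4–3.
Site 6 vs Site 9: Site 9 wins 5–2.
Site 2 vs Site 1: Site 2 wins 5–2.
Site 2 vs Site 9: Site 2 wins 5–2.
Site 1 vs Site 9: Site 1 wins 4–3.
Site 2 beats each rival — Site 4 (5–2), Site 6 (5–2), Site 1 (5–2), Site 9 (5–2) — so Site 2 is the Condorcet winner.

Site 2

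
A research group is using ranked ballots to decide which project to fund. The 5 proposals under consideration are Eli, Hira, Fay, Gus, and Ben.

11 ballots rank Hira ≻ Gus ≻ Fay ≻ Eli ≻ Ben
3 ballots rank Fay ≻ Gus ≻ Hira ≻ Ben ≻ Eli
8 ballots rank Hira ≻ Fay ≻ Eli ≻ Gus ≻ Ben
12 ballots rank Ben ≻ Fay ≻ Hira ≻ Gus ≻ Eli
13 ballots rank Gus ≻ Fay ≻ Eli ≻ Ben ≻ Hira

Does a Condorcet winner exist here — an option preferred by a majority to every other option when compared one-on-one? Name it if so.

Head-to-head results (47 voters total):
Eli vs Hira: Hira wins 34–13.
Eli vs Fay: Fay wins 47–0.
Eli vs Gus: Gus wins 39–8.
Eli vs Ben: Eli wins 32–15.
Hira vs Fay: Fay wins 28–19.
Hira vs Gus: Hira wins 31–16.
Hira vs Ben: Ben wins 25–22.
Fay vs Gus: Gus wins 24–23.
Fay vs Ben: Fay wins 35–12.
Gus vs Ben: Gus wins 35–12.
No candidate beats all others: Eli beats Ben beats Hira beats Eli, a majority cycle.

No Condorcet winner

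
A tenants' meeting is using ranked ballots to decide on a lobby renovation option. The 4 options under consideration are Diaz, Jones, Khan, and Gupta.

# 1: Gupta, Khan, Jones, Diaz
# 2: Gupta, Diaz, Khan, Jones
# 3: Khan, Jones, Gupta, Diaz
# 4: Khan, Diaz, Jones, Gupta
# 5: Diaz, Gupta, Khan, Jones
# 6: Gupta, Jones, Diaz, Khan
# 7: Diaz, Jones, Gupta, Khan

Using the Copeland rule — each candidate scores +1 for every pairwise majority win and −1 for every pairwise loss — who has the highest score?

Gupta

Pairwise results:
  Diaz vs Jones: Diaz wins 4–3.
  Diaz vs Khan: Diaz wins 4–3.
  Diaz vs Gupta: Gupta wins 4–3.
  Jones vs Khan: Khan wins 5–2.
  Jones vs Gupta: Gupta wins 4–3.
  Khan vs Gupta: Gupta wins 5–2.
Copeland scores (wins − losses):
  Diaz: 2 − 1 = 1
  Jones: 0 − 3 = -3
  Khan: 1 − 2 = -1
  Gupta: 3 − 0 = 3
Gupta has the best Copeland score.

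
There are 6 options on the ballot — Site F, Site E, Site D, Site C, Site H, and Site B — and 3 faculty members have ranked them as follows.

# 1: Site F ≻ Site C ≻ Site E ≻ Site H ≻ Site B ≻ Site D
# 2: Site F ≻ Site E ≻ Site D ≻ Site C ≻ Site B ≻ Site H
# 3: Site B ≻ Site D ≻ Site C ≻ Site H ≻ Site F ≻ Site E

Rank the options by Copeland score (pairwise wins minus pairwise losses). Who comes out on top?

Site F

Pairwise results:
  Site F vs Site E: Site F wins 3–0.
  Site F vs Site D: Site F wins 2–1.
  Site F vs Site C: Site F wins 2–1.
  Site F vs Site H: Site F wins 2–1.
  Site F vs Site B: Site F wins 2–1.
  Site E vs Site D: Site E wins 2–1.
  Site E vs Site C: Site C wins 2–1.
  Site E vs Site H: Site E wins 2–1.
  Site E vs Site B: Site E wins 2–1.
  Site D vs Site C: Site D wins 2–1.
  Site D vs Site H: Site D wins 2–1.
  Site D vs Site B: Site B wins 2–1.
  Site C vs Site H: Site C wins 3–0.
  Site C vs Site B: Site C wins 2–1.
  Site H vs Site B: Site B wins 2–1.
Copeland scores (wins − losses):
  Site F: 5 − 0 = 5
  Site E: 3 − 2 = 1
  Site D: 2 − 3 = -1
  Site C: 3 − 2 = 1
  Site H: 0 − 5 = -5
  Site B: 2 − 3 = -1
Site F has the best Copeland score.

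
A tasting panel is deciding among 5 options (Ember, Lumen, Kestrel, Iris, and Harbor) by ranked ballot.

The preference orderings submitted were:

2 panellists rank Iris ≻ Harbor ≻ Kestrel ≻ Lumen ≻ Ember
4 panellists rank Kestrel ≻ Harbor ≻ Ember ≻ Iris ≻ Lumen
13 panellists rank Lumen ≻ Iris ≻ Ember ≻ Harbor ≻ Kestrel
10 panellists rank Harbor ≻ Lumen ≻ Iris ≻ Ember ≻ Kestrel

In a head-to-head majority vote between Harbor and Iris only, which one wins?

Ballots ranking Harbor above Iris: 4+10 = 14.
Ballots ranking Iris above Harbor: 2+13 = 15.
Iris wins the head-to-head, 15–14.

Iris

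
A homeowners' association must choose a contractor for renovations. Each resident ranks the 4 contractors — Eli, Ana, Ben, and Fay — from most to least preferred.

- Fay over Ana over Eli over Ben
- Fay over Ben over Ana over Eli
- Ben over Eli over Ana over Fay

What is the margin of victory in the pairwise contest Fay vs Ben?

1

Ballots ranking Fay above Ben: 2.
Ballots ranking Ben above Fay: 1.
Fay wins 2–1, a margin of 1.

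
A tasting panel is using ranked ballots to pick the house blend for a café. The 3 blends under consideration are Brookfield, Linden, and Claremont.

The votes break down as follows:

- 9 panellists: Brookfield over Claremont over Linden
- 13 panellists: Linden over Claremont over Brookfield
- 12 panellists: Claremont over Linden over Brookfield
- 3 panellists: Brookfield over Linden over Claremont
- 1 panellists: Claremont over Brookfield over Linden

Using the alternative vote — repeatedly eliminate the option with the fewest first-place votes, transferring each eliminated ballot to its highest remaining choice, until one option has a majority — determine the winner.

Round 1: Linden 13, Claremont 13, Brookfield 12. Brookfield has the fewest and is eliminated.
Round 2: Claremont 22, Linden 16. Claremont has a majority.

Claremont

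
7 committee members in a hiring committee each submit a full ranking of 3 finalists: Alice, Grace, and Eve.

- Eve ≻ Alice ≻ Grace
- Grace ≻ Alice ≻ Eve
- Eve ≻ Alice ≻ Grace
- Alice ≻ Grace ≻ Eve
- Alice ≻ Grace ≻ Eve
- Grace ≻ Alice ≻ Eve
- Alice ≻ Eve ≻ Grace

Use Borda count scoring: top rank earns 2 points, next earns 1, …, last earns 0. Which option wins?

Borda scores:
  Alice: 1 + 1 + 1 + 2 + 2 + 1 + 2 = 10
  Grace: 0 + 2 + 0 + 1 + 1 + 2 + 0 = 6
  Eve: 2 + 0 + 2 + 0 + 0 + 0 + 1 = 5
Alice has the highest total.

Alice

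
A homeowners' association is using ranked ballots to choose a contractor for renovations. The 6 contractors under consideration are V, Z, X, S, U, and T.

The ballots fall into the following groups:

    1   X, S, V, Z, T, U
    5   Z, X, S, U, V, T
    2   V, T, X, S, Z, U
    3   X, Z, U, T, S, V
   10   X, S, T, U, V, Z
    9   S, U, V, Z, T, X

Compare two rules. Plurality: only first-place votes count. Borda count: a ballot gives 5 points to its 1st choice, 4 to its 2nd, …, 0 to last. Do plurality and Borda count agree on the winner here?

Plurality first-place counts: V 2, Z 5, X 14, S 9, U 0, T 0 → X.
Borda totals: V 55, Z 59, X 96, S 111, U 75, T 54 → S.
The two rules disagree: plurality picks X, Borda picks S.

No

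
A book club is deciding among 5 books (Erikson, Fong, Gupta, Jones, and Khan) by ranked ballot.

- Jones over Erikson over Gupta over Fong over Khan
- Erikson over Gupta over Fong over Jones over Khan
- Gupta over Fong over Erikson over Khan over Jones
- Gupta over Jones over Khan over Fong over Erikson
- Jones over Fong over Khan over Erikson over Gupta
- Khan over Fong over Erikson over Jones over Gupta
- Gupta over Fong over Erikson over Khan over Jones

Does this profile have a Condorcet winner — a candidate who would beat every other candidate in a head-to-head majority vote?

No

Head-to-head results (7 voters total):
Erikson vs Fong: Fong wins 5–2.
Erikson vs Gupta: Erikson wins 4–3.
Erikson vs Jones: Erikson wins 4–3.
Erikson vs Khan: Erikson wins 4–3.
Fong vs Gupta: Gupta wins 5–2.
Fong vs Jones: Fong wins 4–3.
Fong vs Khan: Fong wins 5–2.
Gupta vs Jones: Gupta wins 4–3.
Gupta vs Khan: Gupta wins 5–2.
Jones vs Khan: Jones wins 4–3.
No candidate beats all others: Erikson beats Gupta beats Fong beats Erikson, a majority cycle.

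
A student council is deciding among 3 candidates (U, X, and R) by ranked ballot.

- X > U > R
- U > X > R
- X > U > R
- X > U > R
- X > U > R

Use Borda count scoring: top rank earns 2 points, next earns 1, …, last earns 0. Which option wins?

X

Borda scores:
  U: 1 + 2 + 1 + 1 + 1 = 6
  X: 2 + 1 + 2 + 2 + 2 = 9
  R: 0 + 0 + 0 + 0 + 0 = 0
X has the highest total.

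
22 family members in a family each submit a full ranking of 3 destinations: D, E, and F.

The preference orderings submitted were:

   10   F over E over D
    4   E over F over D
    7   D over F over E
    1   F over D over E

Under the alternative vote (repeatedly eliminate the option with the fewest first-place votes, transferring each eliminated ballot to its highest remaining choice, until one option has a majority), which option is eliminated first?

Round 1: F 11, D 7, E 4. E has the fewest and is eliminated.
Round 2: F 15, D 7. F has a majority.

E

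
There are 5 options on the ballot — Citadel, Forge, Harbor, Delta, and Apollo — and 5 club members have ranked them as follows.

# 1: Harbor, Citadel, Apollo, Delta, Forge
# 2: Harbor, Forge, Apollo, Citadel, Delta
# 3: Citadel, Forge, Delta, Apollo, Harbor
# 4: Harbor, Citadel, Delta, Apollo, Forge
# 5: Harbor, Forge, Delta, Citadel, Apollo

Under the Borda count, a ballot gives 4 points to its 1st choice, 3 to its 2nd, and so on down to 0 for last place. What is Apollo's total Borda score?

6

Borda scores:
  Citadel: 3 + 1 + 4 + 3 + 1 = 12
  Forge: 0 + 3 + 3 + 0 + 3 = 9
  Harbor: 4 + 4 + 0 + 4 + 4 = 16
  Delta: 1 + 0 + 2 + 2 + 2 = 7
  Apollo: 2 + 2 + 1 + 1 + 0 = 6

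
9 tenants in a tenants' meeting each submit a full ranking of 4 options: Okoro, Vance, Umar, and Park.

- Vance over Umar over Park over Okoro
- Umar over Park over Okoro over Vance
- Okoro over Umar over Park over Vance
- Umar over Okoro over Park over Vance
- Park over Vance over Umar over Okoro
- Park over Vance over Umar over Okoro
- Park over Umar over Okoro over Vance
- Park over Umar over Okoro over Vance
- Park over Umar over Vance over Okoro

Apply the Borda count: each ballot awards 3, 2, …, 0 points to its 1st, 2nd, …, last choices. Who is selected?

Borda scores:
  Okoro: 0 + 1 + 3 + 2 + 0 + 0 + 1 + 1 + 0 = 8
  Vance: 3 + 0 + 0 + 0 + 2 + 2 + 0 + 0 + 1 = 8
  Umar: 2 + 3 + 2 + 3 + 1 + 1 + 2 + 2 + 2 = 18
  Park: 1 + 2 + 1 + 1 + 3 + 3 + 3 + 3 + 3 = 20
Park has the highest total.

Park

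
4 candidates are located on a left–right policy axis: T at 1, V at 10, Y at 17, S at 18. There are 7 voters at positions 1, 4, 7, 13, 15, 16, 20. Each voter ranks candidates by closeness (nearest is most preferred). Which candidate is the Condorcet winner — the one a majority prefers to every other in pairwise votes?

V

With single-peaked preferences on a line, the Condorcet winner is the candidate closest to the median voter.
The median voter (position 13) is closest to V at 10.
Check: V vs S — voters closer to V: 4 of 7.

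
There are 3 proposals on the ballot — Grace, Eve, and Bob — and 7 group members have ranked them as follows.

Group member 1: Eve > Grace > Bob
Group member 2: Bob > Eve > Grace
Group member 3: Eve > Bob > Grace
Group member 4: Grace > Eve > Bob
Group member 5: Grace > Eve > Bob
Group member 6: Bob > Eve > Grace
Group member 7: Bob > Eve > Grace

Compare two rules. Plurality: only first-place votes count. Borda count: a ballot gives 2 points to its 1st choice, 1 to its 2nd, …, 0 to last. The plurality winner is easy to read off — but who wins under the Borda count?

Eve

Plurality first-place counts: Grace 2, Eve 2, Bob 3 → Bob.
Borda totals: Grace 5, Eve 9, Bob 7 → Eve.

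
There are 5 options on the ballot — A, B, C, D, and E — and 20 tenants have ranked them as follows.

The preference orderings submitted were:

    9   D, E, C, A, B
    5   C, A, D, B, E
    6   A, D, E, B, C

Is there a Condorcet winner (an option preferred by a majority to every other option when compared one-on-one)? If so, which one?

There is no Condorcet winner

Head-to-head results (20 voters total):
A vs B: A wins 20–0.
A vs C: C wins 14–6.
A vs D: A wins 11–9.
A vs E: A wins 11–9.
B vs C: C wins 14–6.
B vs D: D wins 20–0.
B vs E: E wins 15–5.
C vs D: D wins 15–5.
C vs E: E wins 15–5.
D vs E: D wins 20–0.
No candidate beats all others: A beats D beats C beats A, a majority cycle.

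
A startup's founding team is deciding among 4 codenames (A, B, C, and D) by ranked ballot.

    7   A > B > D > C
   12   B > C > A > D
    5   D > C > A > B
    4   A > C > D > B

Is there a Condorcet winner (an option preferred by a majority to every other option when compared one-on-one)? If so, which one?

There is no Condorcet winner

Head-to-head results (28 voters total):
A vs B: A wins 16–12.
A vs C: C wins 17–11.
A vs D: A wins 23–5.
B vs C: B wins 19–9.
B vs D: B wins 19–9.
C vs D: C wins 16–12.
No candidate beats all others: A beats B beats C beats A, a majority cycle.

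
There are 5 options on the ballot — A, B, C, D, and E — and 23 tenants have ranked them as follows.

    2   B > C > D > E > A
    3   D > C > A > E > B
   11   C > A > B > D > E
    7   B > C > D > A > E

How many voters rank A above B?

Ballots ranking A above B: 3+11 = 14.
Ballots ranking B above A: 2+7 = 9.
So 14 of 23 voters prefer A to B.

14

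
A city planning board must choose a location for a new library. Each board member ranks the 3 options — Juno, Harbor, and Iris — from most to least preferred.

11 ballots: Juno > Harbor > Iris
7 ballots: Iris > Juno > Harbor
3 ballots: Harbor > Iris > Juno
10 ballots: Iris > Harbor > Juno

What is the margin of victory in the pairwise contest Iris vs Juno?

Ballots ranking Iris above Juno: 7+3+10 = 20.
Ballots ranking Juno above Iris: 11.
Iris wins 20–11, a margin of 9.

9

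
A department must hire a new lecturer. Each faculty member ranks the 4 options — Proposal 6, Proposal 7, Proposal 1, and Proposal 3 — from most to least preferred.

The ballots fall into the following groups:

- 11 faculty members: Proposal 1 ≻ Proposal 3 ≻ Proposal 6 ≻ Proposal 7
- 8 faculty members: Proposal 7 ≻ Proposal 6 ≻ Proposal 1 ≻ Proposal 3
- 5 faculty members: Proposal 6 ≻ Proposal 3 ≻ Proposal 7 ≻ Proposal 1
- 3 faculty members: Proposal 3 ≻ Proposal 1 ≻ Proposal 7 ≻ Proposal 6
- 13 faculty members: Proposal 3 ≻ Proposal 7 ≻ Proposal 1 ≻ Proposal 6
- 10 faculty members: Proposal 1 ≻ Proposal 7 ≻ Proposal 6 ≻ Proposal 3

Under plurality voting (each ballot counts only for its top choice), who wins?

Proposal 1

First-place vote totals:
  Proposal 6: 5
  Proposal 7: 8
  Proposal 1: 21
  Proposal 3: 16
Proposal 1 has the most first-place votes.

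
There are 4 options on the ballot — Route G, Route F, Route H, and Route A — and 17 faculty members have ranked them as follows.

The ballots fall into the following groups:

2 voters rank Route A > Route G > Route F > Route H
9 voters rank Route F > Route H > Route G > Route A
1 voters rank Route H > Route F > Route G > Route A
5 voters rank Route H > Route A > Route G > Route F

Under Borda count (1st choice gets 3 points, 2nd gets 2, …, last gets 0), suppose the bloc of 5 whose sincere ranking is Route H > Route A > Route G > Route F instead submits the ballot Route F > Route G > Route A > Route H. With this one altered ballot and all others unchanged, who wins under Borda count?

Route F

Borda totals with the altered ballot: Route G 24, Route F 46, Route H 21, Route A 11.
The switch changes the winner from Route H to Route F.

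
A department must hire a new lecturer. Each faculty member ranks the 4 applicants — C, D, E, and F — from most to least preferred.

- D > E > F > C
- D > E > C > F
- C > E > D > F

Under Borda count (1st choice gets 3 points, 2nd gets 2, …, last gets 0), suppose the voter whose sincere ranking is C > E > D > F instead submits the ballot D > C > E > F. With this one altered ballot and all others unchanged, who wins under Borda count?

Borda totals with the altered ballot: C 3, D 9, E 5, F 1.
The winner is unchanged: still D.

D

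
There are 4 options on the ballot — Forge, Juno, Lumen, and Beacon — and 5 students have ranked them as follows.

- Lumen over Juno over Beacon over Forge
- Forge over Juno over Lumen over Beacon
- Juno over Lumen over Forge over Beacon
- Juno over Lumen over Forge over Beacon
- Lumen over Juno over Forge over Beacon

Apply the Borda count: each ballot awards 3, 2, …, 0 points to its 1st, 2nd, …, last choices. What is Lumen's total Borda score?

Borda scores:
  Forge: 0 + 3 + 1 + 1 + 1 = 6
  Juno: 2 + 2 + 3 + 3 + 2 = 12
  Lumen: 3 + 1 + 2 + 2 + 3 = 11
  Beacon: 1 + 0 + 0 + 0 + 0 = 1

11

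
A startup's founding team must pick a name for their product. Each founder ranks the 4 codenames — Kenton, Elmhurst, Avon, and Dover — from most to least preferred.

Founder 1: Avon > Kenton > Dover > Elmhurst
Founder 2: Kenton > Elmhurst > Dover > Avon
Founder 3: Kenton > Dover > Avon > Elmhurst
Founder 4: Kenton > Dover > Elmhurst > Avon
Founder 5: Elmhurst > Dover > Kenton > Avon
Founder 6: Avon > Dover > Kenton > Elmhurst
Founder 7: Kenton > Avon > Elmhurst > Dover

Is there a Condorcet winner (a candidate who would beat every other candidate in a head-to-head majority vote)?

Yes

Head-to-head results (7 voters total):
Kenton vs Elmhurst: Kenton wins 6–1.
Kenton vs Avon: Kenton wins 5–2.
Kenton vs Dover: Kenton wins 5–2.
Elmhurst vs Avon: Avon wins 4–3.
Elmhurst vs Dover: Dover wins 4–3.
Avon vs Dover: Dover wins 4–3.
Kenton beats each rival — Elmhurst (6–1), Avon (5–2), Dover (5–2) — so Kenton is the Condorcet winner.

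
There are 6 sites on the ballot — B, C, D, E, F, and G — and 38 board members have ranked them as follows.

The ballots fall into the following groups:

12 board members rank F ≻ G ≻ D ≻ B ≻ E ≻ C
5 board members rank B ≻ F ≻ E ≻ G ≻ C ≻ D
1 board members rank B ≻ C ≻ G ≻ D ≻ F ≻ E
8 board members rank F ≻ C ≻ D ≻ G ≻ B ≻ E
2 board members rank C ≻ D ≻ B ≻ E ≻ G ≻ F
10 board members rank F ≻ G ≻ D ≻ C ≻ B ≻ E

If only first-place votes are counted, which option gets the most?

F

First-place vote totals:
  B: 6
  C: 2
  D: 0
  E: 0
  F: 30
  G: 0
F has the most first-place votes.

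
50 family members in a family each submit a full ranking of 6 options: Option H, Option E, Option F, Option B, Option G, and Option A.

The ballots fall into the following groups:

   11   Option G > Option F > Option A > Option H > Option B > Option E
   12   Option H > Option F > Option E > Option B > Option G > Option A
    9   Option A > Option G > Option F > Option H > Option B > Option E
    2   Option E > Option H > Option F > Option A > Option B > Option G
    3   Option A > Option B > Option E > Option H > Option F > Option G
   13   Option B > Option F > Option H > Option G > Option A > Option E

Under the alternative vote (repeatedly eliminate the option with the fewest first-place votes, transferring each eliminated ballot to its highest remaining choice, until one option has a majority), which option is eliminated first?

Round 1: Option B 13, Option H 12, Option A 12, Option G 11, Option E 2, Option F 0. Option F has the fewest and is eliminated.
Round 2: Option B 13, Option H 12, Option A 12, Option G 11, Option E 2. Option E has the fewest and is eliminated.
Round 3: Option H 14, Option B 13, Option A 12, Option G 11. Option G has the fewest and is eliminated.
Round 4: Option A 23, Option H 14, Option B 13. Option B has the fewest and is eliminated.
Round 5: Option H 27, Option A 23. Option H has a majority.

Option F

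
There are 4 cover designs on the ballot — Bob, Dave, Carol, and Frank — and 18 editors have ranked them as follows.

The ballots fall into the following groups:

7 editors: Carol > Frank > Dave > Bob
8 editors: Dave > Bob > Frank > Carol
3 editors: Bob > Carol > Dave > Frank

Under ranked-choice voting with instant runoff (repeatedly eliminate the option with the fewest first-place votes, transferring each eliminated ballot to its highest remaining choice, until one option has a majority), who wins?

Carol

Round 1: Dave 8, Carol 7, Bob 3, Frank 0. Frank has the fewest and is eliminated.
Round 2: Dave 8, Carol 7, Bob 3. Bob has the fewest and is eliminated.
Round 3: Carol 10, Dave 8. Carol has a majority.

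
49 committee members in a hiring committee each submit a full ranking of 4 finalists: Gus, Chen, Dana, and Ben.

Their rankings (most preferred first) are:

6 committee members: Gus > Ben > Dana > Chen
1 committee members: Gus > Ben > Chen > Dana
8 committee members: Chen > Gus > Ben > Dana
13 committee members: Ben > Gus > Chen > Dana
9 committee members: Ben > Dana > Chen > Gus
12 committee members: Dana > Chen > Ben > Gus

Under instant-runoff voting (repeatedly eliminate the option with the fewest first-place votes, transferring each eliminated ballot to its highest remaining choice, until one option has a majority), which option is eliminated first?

Gus

Round 1: Ben 22, Dana 12, Chen 8, Gus 7. Gus has the fewest and is eliminated.
Round 2: Ben 29, Dana 12, Chen 8. Ben has a majority.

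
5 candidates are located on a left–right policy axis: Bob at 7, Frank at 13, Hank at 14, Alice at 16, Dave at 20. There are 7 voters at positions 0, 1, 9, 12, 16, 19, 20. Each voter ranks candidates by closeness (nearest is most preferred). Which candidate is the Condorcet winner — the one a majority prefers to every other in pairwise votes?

With single-peaked preferences on a line, the Condorcet winner is the candidate closest to the median voter.
The median voter (position 12) is closest to Frank at 13.
Check: Frank vs Hank — voters closer to Frank: 4 of 7.

Frank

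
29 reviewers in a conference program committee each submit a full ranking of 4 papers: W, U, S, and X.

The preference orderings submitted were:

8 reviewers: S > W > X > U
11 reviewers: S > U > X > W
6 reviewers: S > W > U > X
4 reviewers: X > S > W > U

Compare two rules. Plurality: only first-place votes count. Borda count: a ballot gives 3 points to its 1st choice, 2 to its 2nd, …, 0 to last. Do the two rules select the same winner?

Yes

Plurality first-place counts: W 0, U 0, S 25, X 4 → S.
Borda totals: W 32, U 28, S 83, X 31 → S.
The two rules agree on S.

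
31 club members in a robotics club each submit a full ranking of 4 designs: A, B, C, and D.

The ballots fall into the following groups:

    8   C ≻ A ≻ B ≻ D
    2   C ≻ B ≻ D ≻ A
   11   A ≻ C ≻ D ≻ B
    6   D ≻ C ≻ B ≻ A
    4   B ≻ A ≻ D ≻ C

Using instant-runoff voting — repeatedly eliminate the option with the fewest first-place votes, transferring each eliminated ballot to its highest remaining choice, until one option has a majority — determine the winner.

C

Round 1: A 11, C 10, D 6, B 4. B has the fewest and is eliminated.
Round 2: A 15, C 10, D 6. D has the fewest and is eliminated.
Round 3: C 16, A 15. C has a majority.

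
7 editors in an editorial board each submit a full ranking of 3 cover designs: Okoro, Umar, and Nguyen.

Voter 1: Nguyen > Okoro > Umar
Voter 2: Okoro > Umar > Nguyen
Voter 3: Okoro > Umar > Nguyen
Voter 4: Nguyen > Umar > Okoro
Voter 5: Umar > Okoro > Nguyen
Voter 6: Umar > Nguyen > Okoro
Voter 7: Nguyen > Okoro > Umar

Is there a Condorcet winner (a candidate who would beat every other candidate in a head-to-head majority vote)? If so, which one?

Head-to-head results (7 voters total):
Okoro vs Umar: Okoro wins 4–3.
Okoro vs Nguyen: Nguyen wins 4–3.
Umar vs Nguyen: Umar wins 4–3.
No candidate beats all others: Okoro beats Umar beats Nguyen beats Okoro, a majority cycle.

No Condorcet winner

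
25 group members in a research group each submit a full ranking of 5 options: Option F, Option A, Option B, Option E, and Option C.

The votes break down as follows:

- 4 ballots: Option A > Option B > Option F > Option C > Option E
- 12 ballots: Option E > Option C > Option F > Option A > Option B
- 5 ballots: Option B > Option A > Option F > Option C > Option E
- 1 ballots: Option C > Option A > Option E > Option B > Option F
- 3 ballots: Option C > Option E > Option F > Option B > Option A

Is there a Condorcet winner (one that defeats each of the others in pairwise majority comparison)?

Yes

Head-to-head results (25 voters total):
Option F vs Option A: Option F wins 15–10.
Option F vs Option B: Option F wins 15–10.
Option F vs Option E: Option E wins 16–9.
Option F vs Option C: Option C wins 16–9.
Option A vs Option B: Option A wins 17–8.
Option A vs Option E: Option E wins 15–10.
Option A vs Option C: Option C wins 16–9.
Option B vs Option E: Option E wins 16–9.
Option B vs Option C: Option C wins 16–9.
Option E vs Option C: Option C wins 13–12.
Option C beats each rival — Option F (16–9), Option A (16–9), Option B (16–9), Option E (13–12) — so Option C is the Condorcet winner.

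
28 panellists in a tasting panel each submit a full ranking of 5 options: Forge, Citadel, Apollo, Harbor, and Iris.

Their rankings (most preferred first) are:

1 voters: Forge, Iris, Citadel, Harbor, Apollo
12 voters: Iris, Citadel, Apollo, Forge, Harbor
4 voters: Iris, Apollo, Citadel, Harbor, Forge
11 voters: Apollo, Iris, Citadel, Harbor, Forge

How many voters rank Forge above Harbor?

Ballots ranking Forge above Harbor: 1+12 = 13.
Ballots ranking Harbor above Forge: 4+11 = 15.
So 13 of 28 voters prefer Forge to Harbor.

13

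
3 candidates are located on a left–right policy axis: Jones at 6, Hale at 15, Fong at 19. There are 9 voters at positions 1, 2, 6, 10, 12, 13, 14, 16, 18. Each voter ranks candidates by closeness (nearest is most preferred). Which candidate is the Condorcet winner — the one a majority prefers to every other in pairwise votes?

Hale

With single-peaked preferences on a line, the Condorcet winner is the candidate closest to the median voter.
The median voter (position 12) is closest to Hale at 15.
Check: Hale vs Fong — voters closer to Hale: 8 of 9.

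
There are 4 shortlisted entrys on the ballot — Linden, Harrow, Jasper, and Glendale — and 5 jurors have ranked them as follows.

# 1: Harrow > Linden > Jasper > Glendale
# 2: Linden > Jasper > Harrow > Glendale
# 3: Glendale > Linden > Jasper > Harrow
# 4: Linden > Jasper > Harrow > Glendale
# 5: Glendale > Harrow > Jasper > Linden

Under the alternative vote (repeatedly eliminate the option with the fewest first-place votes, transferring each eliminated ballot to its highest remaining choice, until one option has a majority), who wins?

Round 1: Linden 2, Glendale 2, Harrow 1, Jasper 0. Jasper has the fewest and is eliminated.
Round 2: Linden 2, Glendale 2, Harrow 1. Harrow has the fewest and is eliminated.
Round 3: Linden 3, Glendale 2. Linden has a majority.

Linden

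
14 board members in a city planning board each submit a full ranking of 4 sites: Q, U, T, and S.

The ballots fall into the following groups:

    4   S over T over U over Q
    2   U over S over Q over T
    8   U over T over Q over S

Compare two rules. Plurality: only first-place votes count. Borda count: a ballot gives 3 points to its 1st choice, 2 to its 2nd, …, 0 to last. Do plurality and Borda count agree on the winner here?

Plurality first-place counts: Q 0, U 10, T 0, S 4 → U.
Borda totals: Q 10, U 34, T 24, S 16 → U.
The two rules agree on U.

Yes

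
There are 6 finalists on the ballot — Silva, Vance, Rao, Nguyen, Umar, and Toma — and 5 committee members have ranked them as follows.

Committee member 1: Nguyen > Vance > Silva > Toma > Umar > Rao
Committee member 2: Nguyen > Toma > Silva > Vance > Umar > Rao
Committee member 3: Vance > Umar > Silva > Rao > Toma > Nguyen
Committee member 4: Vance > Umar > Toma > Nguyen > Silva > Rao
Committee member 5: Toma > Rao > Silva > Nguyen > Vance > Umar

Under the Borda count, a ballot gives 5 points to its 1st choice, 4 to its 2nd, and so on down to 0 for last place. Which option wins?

Vance

Borda scores:
  Silva: 3 + 3 + 3 + 1 + 3 = 13
  Vance: 4 + 2 + 5 + 5 + 1 = 17
  Rao: 0 + 0 + 2 + 0 + 4 = 6
  Nguyen: 5 + 5 + 0 + 2 + 2 = 14
  Umar: 1 + 1 + 4 + 4 + 0 = 10
  Toma: 2 + 4 + 1 + 3 + 5 = 15
Vance has the highest total.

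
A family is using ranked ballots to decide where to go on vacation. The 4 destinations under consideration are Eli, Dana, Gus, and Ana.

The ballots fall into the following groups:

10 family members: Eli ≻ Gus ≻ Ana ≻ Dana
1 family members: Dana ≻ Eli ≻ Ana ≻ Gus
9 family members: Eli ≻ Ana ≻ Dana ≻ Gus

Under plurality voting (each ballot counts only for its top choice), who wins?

Eli

First-place vote totals:
  Eli: 19
  Dana: 1
  Gus: 0
  Ana: 0
Eli has the most first-place votes.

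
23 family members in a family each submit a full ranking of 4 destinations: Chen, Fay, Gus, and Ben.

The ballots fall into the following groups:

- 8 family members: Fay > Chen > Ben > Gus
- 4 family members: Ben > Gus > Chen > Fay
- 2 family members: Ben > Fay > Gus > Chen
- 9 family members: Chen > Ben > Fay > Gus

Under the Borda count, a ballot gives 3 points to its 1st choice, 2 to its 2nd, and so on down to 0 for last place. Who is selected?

Chen

Borda scores:
  Chen: 8·2 + 4·1 + 2·0 + 9·3 = 47
  Fay: 8·3 + 4·0 + 2·2 + 9·1 = 37
  Gus: 8·0 + 4·2 + 2·1 + 9·0 = 10
  Ben: 8·1 + 4·3 + 2·3 + 9·2 = 44
Chen has the highest total.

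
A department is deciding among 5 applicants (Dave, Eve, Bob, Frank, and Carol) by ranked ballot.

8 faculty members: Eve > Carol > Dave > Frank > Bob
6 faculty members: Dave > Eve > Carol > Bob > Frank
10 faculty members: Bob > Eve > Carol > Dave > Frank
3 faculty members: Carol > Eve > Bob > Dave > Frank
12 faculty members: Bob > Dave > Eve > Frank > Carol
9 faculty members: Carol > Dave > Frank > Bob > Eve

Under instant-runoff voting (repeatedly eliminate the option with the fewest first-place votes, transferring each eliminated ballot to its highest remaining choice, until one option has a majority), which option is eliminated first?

Frank

Round 1: Bob 22, Carol 12, Eve 8, Dave 6, Frank 0. Frank has the fewest and is eliminated.
Round 2: Bob 22, Carol 12, Eve 8, Dave 6. Dave has the fewest and is eliminated.
Round 3: Bob 22, Eve 14, Carol 12. Carol has the fewest and is eliminated.
Round 4: Bob 31, Eve 17. Bob has a majority.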